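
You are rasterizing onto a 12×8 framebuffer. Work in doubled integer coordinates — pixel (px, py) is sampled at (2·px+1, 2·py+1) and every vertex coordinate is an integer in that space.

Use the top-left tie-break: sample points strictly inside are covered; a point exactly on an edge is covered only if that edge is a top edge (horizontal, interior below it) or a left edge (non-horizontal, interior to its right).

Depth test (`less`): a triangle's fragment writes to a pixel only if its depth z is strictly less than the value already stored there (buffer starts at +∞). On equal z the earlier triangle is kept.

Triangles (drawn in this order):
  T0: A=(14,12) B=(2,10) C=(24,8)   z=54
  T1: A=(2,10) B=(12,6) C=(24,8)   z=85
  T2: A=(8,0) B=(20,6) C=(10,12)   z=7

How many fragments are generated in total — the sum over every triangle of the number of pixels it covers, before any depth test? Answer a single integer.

T0:
  2·area = 68
  edge (14, 12)→(2, 10): d=(-12,-2) top-left  bias=+0
  edge (2, 10)→(24, 8): d=(22,-2) top-left  bias=+0
  edge (24, 8)→(14, 12): d=(-10,4) right/bottom  bias=-1
    (6,4)@(13, 9): e=[34,0,34] → #  [on edge]
    (7,4)@(15, 9): e=[38,4,26] → #
    (8,4)@(17, 9): e=[42,8,18] → #
    (9,4)@(19, 9): e=[46,12,10] → #
    (10,4)@(21, 9): e=[50,16,2] → #
    (11,4)@(23, 9): e=[54,20,-6] → ·
    (4,5)@(9, 11): e=[2,36,30] → #
    (5,5)@(11, 11): e=[6,40,22] → #
    (8,5)@(17, 11): e=[18,52,-2] → ·
    (9,5)@(19, 11): e=[22,56,-10] → ·
    (10,5)@(21, 11): e=[26,60,-18] → ·
    (4,6)@(9, 13): e=[-22,80,10] → ·
  covered (9 px):
    · · · · · · · · · · · ·
    · · · · · · · · · · · ·
    · · · · · · · · · · · ·
    · · · · · · · · · · · ·
    · · · · · · # # # # # ·
    · · · · # # # # · · · ·
    · · · · · · · · · · · ·
    · · · · · · · · · · · ·
T1:
  2·area = 68
  edge (2, 10)→(12, 6): d=(10,-4) top-left  bias=+0
  edge (12, 6)→(24, 8): d=(12,2) right/bottom  bias=-1
  edge (24, 8)→(2, 10): d=(-22,2) right/bottom  bias=-1
    (5,3)@(11, 7): e=[6,14,48] → #
    (6,3)@(13, 7): e=[14,10,44] → #
    (7,3)@(15, 7): e=[22,6,40] → #
    (8,3)@(17, 7): e=[30,2,36] → #
    (9,3)@(19, 7): e=[38,-2,32] → ·
    (2,4)@(5, 9): e=[2,50,16] → #
    (3,4)@(7, 9): e=[10,46,12] → #
    (4,4)@(9, 9): e=[18,42,8] → #
    (6,4)@(13, 9): e=[34,34,0] → ·  [on edge]
    (7,4)@(15, 9): e=[42,30,-4] → ·
    (8,4)@(17, 9): e=[50,26,-8] → ·
    (2,5)@(5, 11): e=[22,74,-28] → ·
  covered (8 px):
    · · · · · · · · · · · ·
    · · · · · · · · · · · ·
    · · · · · · · · · · · ·
    · · · · · # # # # · · ·
    · · # # # # · · · · · ·
    · · · · · · · · · · · ·
    · · · · · · · · · · · ·
    · · · · · · · · · · · ·
T2:
  2·area = 132
  edge (8, 0)→(20, 6): d=(12,6) right/bottom  bias=-1
  edge (20, 6)→(10, 12): d=(-10,6) right/bottom  bias=-1
  edge (10, 12)→(8, 0): d=(-2,-12) top-left  bias=+0
    (4,0)@(9, 1): e=[6,116,10] → #
    (5,0)@(11, 1): e=[-6,104,34] → ·
    (4,1)@(9, 3): e=[30,96,6] → #
    (5,1)@(11, 3): e=[18,84,30] → #
    (6,1)@(13, 3): e=[6,72,54] → #
    (7,1)@(15, 3): e=[-6,60,78] → ·
    (4,2)@(9, 5): e=[54,76,2] → #
    (7,2)@(15, 5): e=[18,40,74] → #
    (8,2)@(17, 5): e=[6,28,98] → #
    (9,2)@(19, 5): e=[-6,16,122] → ·
    (4,3)@(9, 7): e=[78,56,-2] → ·
    (5,3)@(11, 7): e=[66,44,22] → #
    (7,4)@(15, 9): e=[66,0,66] → ·  [on edge]
    (2,7)@(5, 15): e=[198,0,-66] → ·  [on edge]
  covered (16 px):
    · · · · # · · · · · · ·
    · · · · # # # · · · · ·
    · · · · # # # # # · · ·
    · · · · · # # # # · · ·
    · · · · · # # · · · · ·
    · · · · · # · · · · · ·
    · · · · · · · · · · · ·
    · · · · · · · · · · · ·

Answer: 33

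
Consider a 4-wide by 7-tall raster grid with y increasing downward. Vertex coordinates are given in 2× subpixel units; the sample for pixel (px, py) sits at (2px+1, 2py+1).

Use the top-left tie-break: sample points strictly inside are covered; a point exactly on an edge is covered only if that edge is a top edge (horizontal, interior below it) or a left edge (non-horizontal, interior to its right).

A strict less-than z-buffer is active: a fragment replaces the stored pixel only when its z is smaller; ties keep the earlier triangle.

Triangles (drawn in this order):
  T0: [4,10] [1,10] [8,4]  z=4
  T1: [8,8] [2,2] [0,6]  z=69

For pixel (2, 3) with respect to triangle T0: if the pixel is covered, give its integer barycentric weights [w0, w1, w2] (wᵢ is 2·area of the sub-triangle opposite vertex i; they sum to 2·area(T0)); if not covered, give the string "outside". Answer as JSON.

T0:
  2·area = 18
  edge (4, 10)→(1, 10): d=(-3,0) right/bottom  bias=-1
  edge (1, 10)→(8, 4): d=(7,-6) top-left  bias=+0
  edge (8, 4)→(4, 10): d=(-4,6) right/bottom  bias=-1
    (3,2)@(7, 5): e=[15,1,2] → #
    (2,3)@(5, 7): e=[9,3,6] → #
    (3,3)@(7, 7): e=[9,15,-6] → ·
    (1,4)@(3, 9): e=[3,5,10] → #
    (2,4)@(5, 9): e=[3,17,-2] → ·
    (1,5)@(3, 11): e=[-3,19,2] → ·
  covered (3 px):
    · · · ·
    · · · ·
    · · · #
    · · # ·
    · # · ·
    · · · ·
    · · · ·
T1:
  2·area = 36  (B↔C swapped to make it positive)
  edge (8, 8)→(0, 6): d=(-8,-2) top-left  bias=+0
  edge (0, 6)→(2, 2): d=(2,-4) top-left  bias=+0
  edge (2, 2)→(8, 8): d=(6,6) right/bottom  bias=-1
    (0,0)@(1, 1): e=[42,-6,0] → ·  [on edge]
    (1,1)@(3, 3): e=[30,6,0] → ·  [on edge]
    (0,2)@(1, 5): e=[10,2,24] → #
    (1,2)@(3, 5): e=[14,10,12] → #
    (2,2)@(5, 5): e=[18,18,0] → ·  [on edge]
    (0,3)@(1, 7): e=[-6,6,36] → ·
    (1,3)@(3, 7): e=[-2,14,24] → ·
    (2,3)@(5, 7): e=[2,22,12] → #
    (3,3)@(7, 7): e=[6,30,0] → ·  [on edge]
    (2,4)@(5, 9): e=[-14,26,24] → ·
  covered (3 px):
    · · · ·
    · · · ·
    # # · ·
    · · # ·
    · · · ·
    · · · ·
    · · · ·

Answer: [3,6,9]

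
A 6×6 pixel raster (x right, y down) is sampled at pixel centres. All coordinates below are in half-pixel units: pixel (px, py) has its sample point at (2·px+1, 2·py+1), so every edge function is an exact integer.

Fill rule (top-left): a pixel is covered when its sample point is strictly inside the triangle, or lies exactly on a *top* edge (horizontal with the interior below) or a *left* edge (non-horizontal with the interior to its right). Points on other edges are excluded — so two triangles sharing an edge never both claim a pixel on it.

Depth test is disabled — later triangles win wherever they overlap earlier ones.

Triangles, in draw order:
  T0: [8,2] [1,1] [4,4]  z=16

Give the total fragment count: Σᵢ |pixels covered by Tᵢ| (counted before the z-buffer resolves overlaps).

T0:
  2·area = 18  (B↔C swapped to make it positive)
  edge (8, 2)→(4, 4): d=(-4,2) right/bottom  bias=-1
  edge (4, 4)→(1, 1): d=(-3,-3) top-left  bias=+0
  edge (1, 1)→(8, 2): d=(7,1) right/bottom  bias=-1
    (0,0)@(1, 1): e=[18,0,0] → ·  [on edge]
    (1,1)@(3, 3): e=[6,0,12] → █  [on edge]
    (2,1)@(5, 3): e=[2,6,10] → █
    (3,1)@(7, 3): e=[-2,12,8] → ·
    (1,2)@(3, 5): e=[-2,-6,26] → ·
    (2,2)@(5, 5): e=[-6,0,24] → ·  [on edge]
    (3,3)@(7, 7): e=[-18,0,36] → ·  [on edge]
    (4,4)@(9, 9): e=[-30,0,48] → ·  [on edge]
    (5,5)@(11, 11): e=[-42,0,60] → ·  [on edge]
  covered (2 px):
    · · · · · ·
    · █ █ · · ·
    · · · · · ·
    · · · · · ·
    · · · · · ·
    · · · · · ·

Answer: 2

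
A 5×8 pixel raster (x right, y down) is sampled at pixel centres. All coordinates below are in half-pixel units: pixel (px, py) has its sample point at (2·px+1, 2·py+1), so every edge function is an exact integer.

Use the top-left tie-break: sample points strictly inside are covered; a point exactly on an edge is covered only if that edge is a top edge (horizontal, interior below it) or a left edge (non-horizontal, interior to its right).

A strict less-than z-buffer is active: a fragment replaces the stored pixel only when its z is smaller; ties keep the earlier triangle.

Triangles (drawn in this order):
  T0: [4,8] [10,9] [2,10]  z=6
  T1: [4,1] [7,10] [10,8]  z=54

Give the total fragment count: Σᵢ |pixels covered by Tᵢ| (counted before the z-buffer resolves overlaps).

T0:
  2·area = 14
  edge (4, 8)→(10, 9): d=(6,1) right/bottom  bias=-1
  edge (10, 9)→(2, 10): d=(-8,1) right/bottom  bias=-1
  edge (2, 10)→(4, 8): d=(2,-2) top-left  bias=+0
    (4,1)@(9, 3): e=[-35,49,0] → .  [on edge]
    (3,2)@(7, 5): e=[-21,35,0] → .  [on edge]
    (2,3)@(5, 7): e=[-7,21,0] → .  [on edge]
    (1,4)@(3, 9): e=[7,7,0] → X  [on edge]
    (2,4)@(5, 9): e=[5,5,4] → X
    (3,4)@(7, 9): e=[3,3,8] → X
    (4,4)@(9, 9): e=[1,1,12] → X
    (0,5)@(1, 11): e=[21,-7,0] → .  [on edge]
    (1,5)@(3, 11): e=[19,-9,4] → .
    (2,5)@(5, 11): e=[17,-11,8] → .
    (3,5)@(7, 11): e=[15,-13,12] → .
    (4,5)@(9, 11): e=[13,-15,16] → .
  covered (4 px):
    . . . . .
    . . . . .
    . . . . .
    . . . . .
    . X X X X
    . . . . .
    . . . . .
    . . . . .
T1:
  2·area = 33  (B↔C swapped to make it positive)
  edge (4, 1)→(10, 8): d=(6,7) right/bottom  bias=-1
  edge (10, 8)→(7, 10): d=(-3,2) right/bottom  bias=-1
  edge (7, 10)→(4, 1): d=(-3,-9) top-left  bias=+0
    (2,1)@(5, 3): e=[5,25,3] → X
    (3,1)@(7, 3): e=[-9,21,21] → .
    (2,2)@(5, 5): e=[17,19,-3] → .
    (3,2)@(7, 5): e=[3,15,15] → X
    (4,2)@(9, 5): e=[-11,11,33] → .
    (3,3)@(7, 7): e=[15,9,9] → X
    (4,3)@(9, 7): e=[1,5,27] → X
    (3,4)@(7, 9): e=[27,3,3] → X
    (4,4)@(9, 9): e=[13,-1,21] → .
    (3,5)@(7, 11): e=[39,-3,-3] → .
  covered (5 px):
    . . . . .
    . . X . .
    . . . X .
    . . . X X
    . . . X .
    . . . . .
    . . . . .
    . . . . .

Final: 9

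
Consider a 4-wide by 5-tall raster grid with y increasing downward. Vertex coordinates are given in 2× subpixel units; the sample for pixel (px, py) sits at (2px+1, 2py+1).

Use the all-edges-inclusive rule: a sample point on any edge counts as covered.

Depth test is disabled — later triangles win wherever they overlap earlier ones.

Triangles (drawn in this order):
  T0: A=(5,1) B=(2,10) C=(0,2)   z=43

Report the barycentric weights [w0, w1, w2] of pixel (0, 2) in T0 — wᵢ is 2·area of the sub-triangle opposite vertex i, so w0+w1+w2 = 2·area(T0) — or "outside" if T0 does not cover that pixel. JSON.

T0:
  2·area = 42
  edge (5, 1)→(2, 10): d=(-3,9) inclusive
  edge (2, 10)→(0, 2): d=(-2,-8) inclusive
  edge (0, 2)→(5, 1): d=(5,-1) inclusive
    (2,0)@(5, 1): e=[0,42,0] → █  [on edge]
    (3,0)@(7, 1): e=[-18,58,2] → ·
    (0,1)@(1, 3): e=[30,6,6] → █
    (1,1)@(3, 3): e=[12,22,8] → █
    (2,1)@(5, 3): e=[-6,38,10] → ·
    (0,2)@(1, 5): e=[24,2,16] → █
    (2,2)@(5, 5): e=[-12,34,20] → ·
    (0,3)@(1, 7): e=[18,-2,26] → ·
    (1,3)@(3, 7): e=[0,14,28] → █  [on edge]
    (2,3)@(5, 7): e=[-18,30,30] → ·
    (1,4)@(3, 9): e=[-6,10,38] → ·
  covered (6 px):
    · · █ ·
    █ █ · ·
    █ █ · ·
    · █ · ·
    · · · ·

Final: [2,16,24]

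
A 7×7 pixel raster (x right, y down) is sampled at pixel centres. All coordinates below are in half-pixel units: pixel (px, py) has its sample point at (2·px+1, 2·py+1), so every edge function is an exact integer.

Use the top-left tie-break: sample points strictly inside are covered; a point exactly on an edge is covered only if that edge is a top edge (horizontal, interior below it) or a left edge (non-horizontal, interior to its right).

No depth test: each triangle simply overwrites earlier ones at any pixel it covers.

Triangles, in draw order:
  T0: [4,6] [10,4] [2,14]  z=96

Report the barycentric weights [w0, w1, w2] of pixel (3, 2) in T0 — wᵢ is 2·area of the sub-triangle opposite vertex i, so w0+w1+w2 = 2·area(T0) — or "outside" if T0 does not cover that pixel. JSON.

T0:
  2·area = 44
  edge (4, 6)→(10, 4): d=(6,-2) top-left  bias=+0
  edge (10, 4)→(2, 14): d=(-8,10) right/bottom  bias=-1
  edge (2, 14)→(4, 6): d=(2,-8) top-left  bias=+0
    (6,1)@(13, 3): e=[0,-22,66] → ·  [on edge]
    (3,2)@(7, 5): e=[0,22,22] → #  [on edge]
    (4,2)@(9, 5): e=[4,2,38] → #
    (5,2)@(11, 5): e=[8,-18,54] → ·
    (0,3)@(1, 7): e=[0,66,-22] → ·  [on edge]
    (2,3)@(5, 7): e=[8,26,10] → #
    (4,3)@(9, 7): e=[16,-14,42] → ·
    (2,4)@(5, 9): e=[20,10,14] → #
    (3,4)@(7, 9): e=[24,-10,30] → ·
    (1,5)@(3, 11): e=[28,14,2] → #
    (2,5)@(5, 11): e=[32,-6,18] → ·
    (1,6)@(3, 13): e=[40,-2,6] → ·
  covered (6 px):
    · · · · · · ·
    · · · · · · ·
    · · · # # · ·
    · · # # · · ·
    · · # · · · ·
    · # · · · · ·
    · · · · · · ·

Answer: [22,22,0]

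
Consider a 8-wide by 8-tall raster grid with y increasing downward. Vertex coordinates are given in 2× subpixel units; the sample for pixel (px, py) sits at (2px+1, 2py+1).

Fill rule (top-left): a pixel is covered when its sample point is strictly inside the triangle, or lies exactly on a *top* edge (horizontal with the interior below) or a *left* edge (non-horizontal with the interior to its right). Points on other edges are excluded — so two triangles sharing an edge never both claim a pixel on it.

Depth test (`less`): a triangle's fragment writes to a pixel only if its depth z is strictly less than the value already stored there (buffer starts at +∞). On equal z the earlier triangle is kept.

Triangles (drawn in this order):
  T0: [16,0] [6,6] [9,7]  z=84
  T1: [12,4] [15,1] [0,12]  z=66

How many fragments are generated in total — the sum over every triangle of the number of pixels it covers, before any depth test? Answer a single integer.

T0:
  2·area = 28  (B↔C swapped to make it positive)
  edge (16, 0)→(9, 7): d=(-7,7) right/bottom  bias=-1
  edge (9, 7)→(6, 6): d=(-3,-1) top-left  bias=+0
  edge (6, 6)→(16, 0): d=(10,-6) top-left  bias=+0
    (7,0)@(15, 1): e=[0,24,4] → ·  [on edge]
    (5,1)@(11, 3): e=[14,14,0] → █  [on edge]
    (6,1)@(13, 3): e=[0,16,12] → ·  [on edge]
    (1,2)@(3, 5): e=[56,0,-28] → ·  [on edge]
    (4,2)@(9, 5): e=[14,6,8] → █
    (5,2)@(11, 5): e=[0,8,20] → ·  [on edge]
    (4,3)@(9, 7): e=[0,0,28] → ·  [on edge]
    (0,4)@(1, 9): e=[42,-14,0] → ·  [on edge]
    (3,4)@(7, 9): e=[0,-8,36] → ·  [on edge]
    (7,4)@(15, 9): e=[-56,0,84] → ·  [on edge]
    (2,5)@(5, 11): e=[0,-16,44] → ·  [on edge]
    (1,6)@(3, 13): e=[0,-24,52] → ·  [on edge]
    (0,7)@(1, 15): e=[0,-32,60] → ·  [on edge]
  covered (2 px):
    · · · · · · · ·
    · · · · · █ · ·
    · · · · █ · · ·
    · · · · · · · ·
    · · · · · · · ·
    · · · · · · · ·
    · · · · · · · ·
    · · · · · · · ·
T1:
  2·area = 12  (B↔C swapped to make it positive)
  edge (12, 4)→(0, 12): d=(-12,8) right/bottom  bias=-1
  edge (0, 12)→(15, 1): d=(15,-11) top-left  bias=+0
  edge (15, 1)→(12, 4): d=(-3,3) right/bottom  bias=-1
    (7,0)@(15, 1): e=[12,0,0] → ·  [on edge]
    (6,1)@(13, 3): e=[4,8,0] → ·  [on edge]
    (5,2)@(11, 5): e=[-4,16,0] → ·  [on edge]
    (3,3)@(7, 7): e=[4,2,6] → █
    (4,3)@(9, 7): e=[-12,24,0] → ·  [on edge]
    (3,4)@(7, 9): e=[-20,32,0] → ·  [on edge]
    (2,5)@(5, 11): e=[-28,40,0] → ·  [on edge]
    (1,6)@(3, 13): e=[-36,48,0] → ·  [on edge]
    (0,7)@(1, 15): e=[-44,56,0] → ·  [on edge]
  covered (1 px):
    · · · · · · · ·
    · · · · · · · ·
    · · · · · · · ·
    · · · █ · · · ·
    · · · · · · · ·
    · · · · · · · ·
    · · · · · · · ·
    · · · · · · · ·

Result: 3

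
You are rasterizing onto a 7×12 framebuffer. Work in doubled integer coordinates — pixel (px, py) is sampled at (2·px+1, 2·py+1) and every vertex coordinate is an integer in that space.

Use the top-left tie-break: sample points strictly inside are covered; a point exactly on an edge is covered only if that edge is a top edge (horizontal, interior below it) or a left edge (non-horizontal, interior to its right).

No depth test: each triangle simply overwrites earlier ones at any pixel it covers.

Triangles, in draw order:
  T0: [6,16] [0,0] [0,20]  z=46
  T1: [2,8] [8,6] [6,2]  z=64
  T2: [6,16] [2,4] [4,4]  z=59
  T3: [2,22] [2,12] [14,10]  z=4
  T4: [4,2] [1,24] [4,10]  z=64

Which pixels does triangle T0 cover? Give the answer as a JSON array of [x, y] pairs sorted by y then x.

T0:
  2·area = 120  (B↔C swapped to make it positive)
  edge (6, 16)→(0, 20): d=(-6,4) right/bottom  bias=-1
  edge (0, 20)→(0, 0): d=(0,-20) top-left  bias=+0
  edge (0, 0)→(6, 16): d=(6,16) right/bottom  bias=-1
    (0,1)@(1, 3): e=[98,20,2] → █
    (1,1)@(3, 3): e=[90,60,-30] → ·
    (0,2)@(1, 5): e=[86,20,14] → █
    (1,2)@(3, 5): e=[78,60,-18] → ·
    (0,3)@(1, 7): e=[74,20,26] → █
    (1,3)@(3, 7): e=[66,60,-6] → ·
    (0,4)@(1, 9): e=[62,20,38] → █
    (1,4)@(3, 9): e=[54,60,6] → █
    (2,4)@(5, 9): e=[46,100,-26] → ·
    (0,5)@(1, 11): e=[50,20,50] → █
    (2,5)@(5, 11): e=[34,100,-14] → ·
    (0,6)@(1, 13): e=[38,20,62] → █
  covered (15 px):
    · · · · · · ·
    █ · · · · · ·
    █ · · · · · ·
    █ · · · · · ·
    █ █ · · · · ·
    █ █ · · · · ·
    █ █ · · · · ·
    █ █ █ · · · ·
    █ █ · · · · ·
    █ · · · · · ·
    · · · · · · ·
    · · · · · · ·
T1:
  2·area = 28  (B↔C swapped to make it positive)
  edge (2, 8)→(6, 2): d=(4,-6) top-left  bias=+0
  edge (6, 2)→(8, 6): d=(2,4) right/bottom  bias=-1
  edge (8, 6)→(2, 8): d=(-6,2) right/bottom  bias=-1
    (2,2)@(5, 5): e=[6,10,12] → █
    (3,2)@(7, 5): e=[18,2,8] → █
    (4,2)@(9, 5): e=[30,-6,4] → ·
    (5,2)@(11, 5): e=[42,-14,0] → ·  [on edge]
    (1,3)@(3, 7): e=[2,22,4] → █
    (2,3)@(5, 7): e=[14,14,0] → ·  [on edge]
    (3,3)@(7, 7): e=[26,6,-4] → ·
    (1,4)@(3, 9): e=[10,26,-8] → ·
  covered (3 px):
    · · · · · · ·
    · · · · · · ·
    · · █ █ · · ·
    · █ · · · · ·
    · · · · · · ·
    · · · · · · ·
    · · · · · · ·
    · · · · · · ·
    · · · · · · ·
    · · · · · · ·
    · · · · · · ·
    · · · · · · ·
T2:
  2·area = 24
  edge (6, 16)→(2, 4): d=(-4,-12) top-left  bias=+0
  edge (2, 4)→(4, 4): d=(2,0) top-left  bias=+0
  edge (4, 4)→(6, 16): d=(2,12) right/bottom  bias=-1
    (0,0)@(1, 1): e=[0,-6,30] → ·  [on edge]
    (1,2)@(3, 5): e=[8,2,14] → █
    (2,2)@(5, 5): e=[32,2,-10] → ·
    (1,3)@(3, 7): e=[0,6,18] → █  [on edge]
    (2,3)@(5, 7): e=[24,6,-6] → ·
    (1,4)@(3, 9): e=[-8,10,22] → ·
    (2,5)@(5, 11): e=[8,14,2] → █
    (3,5)@(7, 11): e=[32,14,-22] → ·
    (2,6)@(5, 13): e=[0,18,6] → █  [on edge]
    (3,6)@(7, 13): e=[24,18,-18] → ·
    (2,7)@(5, 15): e=[-8,22,10] → ·
    (3,9)@(7, 19): e=[0,30,-6] → ·  [on edge]
  covered (4 px):
    · · · · · · ·
    · · · · · · ·
    · █ · · · · ·
    · █ · · · · ·
    · · · · · · ·
    · · █ · · · ·
    · · █ · · · ·
    · · · · · · ·
    · · · · · · ·
    · · · · · · ·
    · · · · · · ·
    · · · · · · ·
T3:
  2·area = 120
  edge (2, 22)→(2, 12): d=(0,-10) top-left  bias=+0
  edge (2, 12)→(14, 10): d=(12,-2) top-left  bias=+0
  edge (14, 10)→(2, 22): d=(-12,12) right/bottom  bias=-1
    (4,5)@(9, 11): e=[70,2,48] → █
    (5,5)@(11, 11): e=[90,6,24] → █
    (6,5)@(13, 11): e=[110,10,0] → ·  [on edge]
    (1,6)@(3, 13): e=[10,14,96] → █
    (2,6)@(5, 13): e=[30,18,72] → █
    (3,6)@(7, 13): e=[50,22,48] → █
    (5,6)@(11, 13): e=[90,30,0] → ·  [on edge]
    (1,7)@(3, 15): e=[10,38,72] → █
    (4,7)@(9, 15): e=[70,50,0] → ·  [on edge]
    (1,8)@(3, 17): e=[10,62,48] → █
    (3,8)@(7, 17): e=[50,70,0] → ·  [on edge]
    (1,9)@(3, 19): e=[10,86,24] → █
    (2,9)@(5, 19): e=[30,90,0] → ·  [on edge]
    (1,10)@(3, 21): e=[10,110,0] → ·  [on edge]
    (0,11)@(1, 23): e=[-10,130,0] → ·  [on edge]
  covered (12 px):
    · · · · · · ·
    · · · · · · ·
    · · · · · · ·
    · · · · · · ·
    · · · · · · ·
    · · · · █ █ ·
    · █ █ █ █ · ·
    · █ █ █ · · ·
    · █ █ · · · ·
    · █ · · · · ·
    · · · · · · ·
    · · · · · · ·
T4:
  2·area = 24  (B↔C swapped to make it positive)
  edge (4, 2)→(4, 10): d=(0,8) right/bottom  bias=-1
  edge (4, 10)→(1, 24): d=(-3,14) right/bottom  bias=-1
  edge (1, 24)→(4, 2): d=(3,-22) top-left  bias=+0
    (1,5)@(3, 11): e=[8,11,5] → █
    (2,5)@(5, 11): e=[-8,-17,49] → ·
    (1,6)@(3, 13): e=[8,5,11] → █
    (2,6)@(5, 13): e=[-8,-23,55] → ·
    (1,7)@(3, 15): e=[8,-1,17] → ·
  covered (2 px):
    · · · · · · ·
    · · · · · · ·
    · · · · · · ·
    · · · · · · ·
    · · · · · · ·
    · █ · · · · ·
    · █ · · · · ·
    · · · · · · ·
    · · · · · · ·
    · · · · · · ·
    · · · · · · ·
    · · · · · · ·

Answer: [[0,1],[0,2],[0,3],[0,4],[1,4],[0,5],[1,5],[0,6],[1,6],[0,7],[1,7],[2,7],[0,8],[1,8],[0,9]]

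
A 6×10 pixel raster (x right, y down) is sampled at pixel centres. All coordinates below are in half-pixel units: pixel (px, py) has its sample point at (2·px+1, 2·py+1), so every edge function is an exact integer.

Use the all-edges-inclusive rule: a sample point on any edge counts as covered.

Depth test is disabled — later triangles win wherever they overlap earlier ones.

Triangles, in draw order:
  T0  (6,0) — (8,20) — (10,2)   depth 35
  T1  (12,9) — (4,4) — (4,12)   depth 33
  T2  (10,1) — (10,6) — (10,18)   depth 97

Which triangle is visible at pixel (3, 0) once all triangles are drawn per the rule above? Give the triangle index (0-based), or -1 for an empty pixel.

T0:
  2·area = 76  (B↔C swapped to make it positive)
  edge (6, 0)→(10, 2): d=(4,2) inclusive
  edge (10, 2)→(8, 20): d=(-2,18) inclusive
  edge (8, 20)→(6, 0): d=(-2,-20) inclusive
    (3,0)@(7, 1): e=[2,56,18] → X
    (4,0)@(9, 1): e=[-2,20,58] → .
    (3,1)@(7, 3): e=[10,52,14] → X
    (4,1)@(9, 3): e=[6,16,54] → X
    (5,1)@(11, 3): e=[2,-20,94] → .
    (3,2)@(7, 5): e=[18,48,10] → X
    (5,2)@(11, 5): e=[10,-24,90] → .
    (3,3)@(7, 7): e=[26,44,6] → X
    (5,3)@(11, 7): e=[18,-28,86] → .
    (3,4)@(7, 9): e=[34,40,2] → X
    (5,4)@(11, 9): e=[26,-32,82] → .
    (3,5)@(7, 11): e=[42,36,-2] → .
    (4,5)@(9, 11): e=[38,0,38] → X  [on edge]
  covered (10 px):
    . . . X . .
    . . . X X .
    . . . X X .
    . . . X X .
    . . . X X .
    . . . . X .
    . . . . . .
    . . . . . .
    . . . . . .
    . . . . . .
T1:
  2·area = 64  (B↔C swapped to make it positive)
  edge (12, 9)→(4, 12): d=(-8,3) inclusive
  edge (4, 12)→(4, 4): d=(0,-8) inclusive
  edge (4, 4)→(12, 9): d=(8,5) inclusive
    (2,2)@(5, 5): e=[53,8,3] → X
    (3,2)@(7, 5): e=[47,24,-7] → .
    (2,3)@(5, 7): e=[37,8,19] → X
    (3,3)@(7, 7): e=[31,24,9] → X
    (4,3)@(9, 7): e=[25,40,-1] → .
    (2,4)@(5, 9): e=[21,8,35] → X
    (4,4)@(9, 9): e=[9,40,15] → X
    (5,4)@(11, 9): e=[3,56,5] → X
    (2,5)@(5, 11): e=[5,8,51] → X
    (3,5)@(7, 11): e=[-1,24,41] → .
    (4,5)@(9, 11): e=[-7,40,31] → .
    (5,5)@(11, 11): e=[-13,56,21] → .
  covered (8 px):
    . . . . . .
    . . . . . .
    . . X . . .
    . . X X . .
    . . X X X X
    . . X . . .
    . . . . . .
    . . . . . .
    . . . . . .
    . . . . . .
T2:
  degenerate (2·area = 0) — covers nothing

Z-buffer (winner per pixel, '.' = empty):
  . . . 0 . .
  . . . 0 0 .
  . . 1 0 0 .
  . . 1 1 0 .
  . . 1 1 1 1
  . . 1 . 0 .
  . . . . . .
  . . . . . .
  . . . . . .
  . . . . . .

Result: 0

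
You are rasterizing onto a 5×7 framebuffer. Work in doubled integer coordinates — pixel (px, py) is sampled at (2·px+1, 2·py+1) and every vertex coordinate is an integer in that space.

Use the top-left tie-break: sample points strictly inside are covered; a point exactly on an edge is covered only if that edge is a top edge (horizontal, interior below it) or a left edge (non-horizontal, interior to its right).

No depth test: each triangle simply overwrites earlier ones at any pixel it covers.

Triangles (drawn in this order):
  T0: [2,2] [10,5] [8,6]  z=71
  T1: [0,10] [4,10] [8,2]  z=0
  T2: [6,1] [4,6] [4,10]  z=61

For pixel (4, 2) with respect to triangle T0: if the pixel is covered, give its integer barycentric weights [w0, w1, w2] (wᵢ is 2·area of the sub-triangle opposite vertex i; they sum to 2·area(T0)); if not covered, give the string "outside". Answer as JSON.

T0:
  2·area = 14
  edge (2, 2)→(10, 5): d=(8,3) right/bottom  bias=-1
  edge (10, 5)→(8, 6): d=(-2,1) right/bottom  bias=-1
  edge (8, 6)→(2, 2): d=(-6,-4) top-left  bias=+0
    (3,2)@(7, 5): e=[9,3,2] → █
    (4,2)@(9, 5): e=[3,1,10] → █
    (3,3)@(7, 7): e=[25,-1,-10] → ·
    (4,3)@(9, 7): e=[19,-3,-2] → ·
  covered (2 px):
    · · · · ·
    · · · · ·
    · · · █ █
    · · · · ·
    · · · · ·
    · · · · ·
    · · · · ·
T1:
  2·area = 32  (B↔C swapped to make it positive)
  edge (0, 10)→(8, 2): d=(8,-8) top-left  bias=+0
  edge (8, 2)→(4, 10): d=(-4,8) right/bottom  bias=-1
  edge (4, 10)→(0, 10): d=(-4,0) right/bottom  bias=-1
    (4,0)@(9, 1): e=[0,-4,36] → ·  [on edge]
    (3,1)@(7, 3): e=[0,4,28] → █  [on edge]
    (4,1)@(9, 3): e=[16,-12,28] → ·
    (2,2)@(5, 5): e=[0,12,20] → █  [on edge]
    (3,2)@(7, 5): e=[16,-4,20] → ·
    (1,3)@(3, 7): e=[0,20,12] → █  [on edge]
    (3,3)@(7, 7): e=[32,-12,12] → ·
    (0,4)@(1, 9): e=[0,28,4] → █  [on edge]
    (2,4)@(5, 9): e=[32,-4,4] → ·
    (0,5)@(1, 11): e=[16,20,-4] → ·
    (1,5)@(3, 11): e=[32,4,-4] → ·
  covered (6 px):
    · · · · ·
    · · · █ ·
    · · █ · ·
    · █ █ · ·
    █ █ · · ·
    · · · · ·
    · · · · ·
T2:
  2·area = 8  (B↔C swapped to make it positive)
  edge (6, 1)→(4, 10): d=(-2,9) right/bottom  bias=-1
  edge (4, 10)→(4, 6): d=(0,-4) top-left  bias=+0
  edge (4, 6)→(6, 1): d=(2,-5) top-left  bias=+0
    (2,2)@(5, 5): e=[1,4,3] → █
    (3,2)@(7, 5): e=[-17,12,13] → ·
    (2,3)@(5, 7): e=[-3,4,7] → ·
  covered (1 px):
    · · · · ·
    · · · · ·
    · · █ · ·
    · · · · ·
    · · · · ·
    · · · · ·
    · · · · ·

Result: [1,10,3]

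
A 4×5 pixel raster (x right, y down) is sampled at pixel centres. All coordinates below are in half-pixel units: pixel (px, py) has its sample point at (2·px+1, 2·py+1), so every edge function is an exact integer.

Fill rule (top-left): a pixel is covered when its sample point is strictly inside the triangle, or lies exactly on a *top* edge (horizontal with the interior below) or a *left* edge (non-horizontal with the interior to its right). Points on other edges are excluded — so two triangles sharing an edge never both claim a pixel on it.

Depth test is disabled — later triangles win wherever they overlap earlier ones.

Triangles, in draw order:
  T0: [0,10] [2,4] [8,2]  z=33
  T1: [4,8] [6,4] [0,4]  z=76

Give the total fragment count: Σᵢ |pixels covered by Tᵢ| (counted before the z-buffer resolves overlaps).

T0:
  2·area = 32
  edge (0, 10)→(2, 4): d=(2,-6) top-left  bias=+0
  edge (2, 4)→(8, 2): d=(6,-2) top-left  bias=+0
  edge (8, 2)→(0, 10): d=(-8,8) right/bottom  bias=-1
    (1,0)@(3, 1): e=[0,-16,48] → ·  [on edge]
    (2,1)@(5, 3): e=[16,0,16] → █  [on edge]
    (3,1)@(7, 3): e=[28,4,0] → ·  [on edge]
    (1,2)@(3, 5): e=[8,8,16] → █
    (2,2)@(5, 5): e=[20,12,0] → ·  [on edge]
    (0,3)@(1, 7): e=[0,16,16] → █  [on edge]
    (1,3)@(3, 7): e=[12,20,0] → ·  [on edge]
    (0,4)@(1, 9): e=[4,28,0] → ·  [on edge]
  covered (3 px):
    · · · ·
    · · █ ·
    · █ · ·
    █ · · ·
    · · · ·
T1:
  2·area = 24  (B↔C swapped to make it positive)
  edge (4, 8)→(0, 4): d=(-4,-4) top-left  bias=+0
  edge (0, 4)→(6, 4): d=(6,0) top-left  bias=+0
  edge (6, 4)→(4, 8): d=(-2,4) right/bottom  bias=-1
    (0,2)@(1, 5): e=[0,6,18] → █  [on edge]
    (1,2)@(3, 5): e=[8,6,10] → █
    (2,2)@(5, 5): e=[16,6,2] → █
    (3,2)@(7, 5): e=[24,6,-6] → ·
    (0,3)@(1, 7): e=[-8,18,14] → ·
    (1,3)@(3, 7): e=[0,18,6] → █  [on edge]
    (2,3)@(5, 7): e=[8,18,-2] → ·
    (1,4)@(3, 9): e=[-8,30,2] → ·
    (2,4)@(5, 9): e=[0,30,-6] → ·  [on edge]
  covered (4 px):
    · · · ·
    · · · ·
    █ █ █ ·
    · █ · ·
    · · · ·

Answer: 7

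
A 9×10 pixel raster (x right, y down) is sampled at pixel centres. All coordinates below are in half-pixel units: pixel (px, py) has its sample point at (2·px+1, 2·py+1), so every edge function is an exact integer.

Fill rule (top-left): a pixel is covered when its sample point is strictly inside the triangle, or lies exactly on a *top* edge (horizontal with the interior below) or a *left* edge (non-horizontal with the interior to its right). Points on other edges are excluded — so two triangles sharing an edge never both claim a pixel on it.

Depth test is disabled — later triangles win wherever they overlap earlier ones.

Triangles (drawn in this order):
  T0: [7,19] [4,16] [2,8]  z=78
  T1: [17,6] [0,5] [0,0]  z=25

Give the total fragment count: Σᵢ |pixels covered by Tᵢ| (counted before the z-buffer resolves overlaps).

T0:
  2·area = 18
  edge (7, 19)→(4, 16): d=(-3,-3) top-left  bias=+0
  edge (4, 16)→(2, 8): d=(-2,-8) top-left  bias=+0
  edge (2, 8)→(7, 19): d=(5,11) right/bottom  bias=-1
    (1,5)@(3, 11): e=[12,2,4] → #
    (2,5)@(5, 11): e=[18,18,-18] → ·
    (0,6)@(1, 13): e=[0,-18,36] → ·  [on edge]
    (1,6)@(3, 13): e=[6,-2,14] → ·
    (1,7)@(3, 15): e=[0,-6,24] → ·  [on edge]
    (2,7)@(5, 15): e=[6,10,2] → #
    (3,7)@(7, 15): e=[12,26,-20] → ·
    (2,8)@(5, 17): e=[0,6,12] → #  [on edge]
    (3,8)@(7, 17): e=[6,22,-10] → ·
    (2,9)@(5, 19): e=[-6,2,22] → ·
    (3,9)@(7, 19): e=[0,18,0] → ·  [on edge]
  covered (3 px):
    · · · · · · · · ·
    · · · · · · · · ·
    · · · · · · · · ·
    · · · · · · · · ·
    · · · · · · · · ·
    · # · · · · · · ·
    · · · · · · · · ·
    · · # · · · · · ·
    · · # · · · · · ·
    · · · · · · · · ·
T1:
  2·area = 85
  edge (17, 6)→(0, 5): d=(-17,-1) top-left  bias=+0
  edge (0, 5)→(0, 0): d=(0,-5) top-left  bias=+0
  edge (0, 0)→(17, 6): d=(17,6) right/bottom  bias=-1
    (0,0)@(1, 1): e=[69,5,11] → #
    (1,0)@(3, 1): e=[71,15,-1] → ·
    (0,1)@(1, 3): e=[35,5,45] → #
    (1,1)@(3, 3): e=[37,15,33] → #
    (2,1)@(5, 3): e=[39,25,21] → #
    (3,1)@(7, 3): e=[41,35,9] → #
    (4,1)@(9, 3): e=[43,45,-3] → ·
    (0,2)@(1, 5): e=[1,5,79] → #
    (4,2)@(9, 5): e=[9,45,31] → #
    (5,2)@(11, 5): e=[11,55,19] → #
    (6,2)@(13, 5): e=[13,65,7] → #
    (7,2)@(15, 5): e=[15,75,-5] → ·
  covered (12 px):
    # · · · · · · · ·
    # # # # · · · · ·
    # # # # # # # · ·
    · · · · · · · · ·
    · · · · · · · · ·
    · · · · · · · · ·
    · · · · · · · · ·
    · · · · · · · · ·
    · · · · · · · · ·
    · · · · · · · · ·

Answer: 15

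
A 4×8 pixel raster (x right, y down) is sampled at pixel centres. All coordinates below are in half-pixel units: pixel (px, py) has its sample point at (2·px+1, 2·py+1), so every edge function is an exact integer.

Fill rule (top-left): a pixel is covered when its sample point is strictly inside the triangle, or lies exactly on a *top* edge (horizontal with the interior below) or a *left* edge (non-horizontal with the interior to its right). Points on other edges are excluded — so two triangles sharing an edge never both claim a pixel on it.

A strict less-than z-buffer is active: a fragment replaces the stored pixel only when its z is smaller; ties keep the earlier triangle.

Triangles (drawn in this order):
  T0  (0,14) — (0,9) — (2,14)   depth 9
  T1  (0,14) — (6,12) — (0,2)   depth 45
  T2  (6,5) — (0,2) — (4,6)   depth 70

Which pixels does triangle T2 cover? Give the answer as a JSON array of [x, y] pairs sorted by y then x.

T0:
  2·area = 10
  edge (0, 14)→(0, 9): d=(0,-5) top-left  bias=+0
  edge (0, 9)→(2, 14): d=(2,5) right/bottom  bias=-1
  edge (2, 14)→(0, 14): d=(-2,0) right/bottom  bias=-1
    (0,6)@(1, 13): e=[5,3,2] → #
    (1,6)@(3, 13): e=[15,-7,2] → ·
    (0,7)@(1, 15): e=[5,7,-2] → ·
  covered (1 px):
    · · · ·
    · · · ·
    · · · ·
    · · · ·
    · · · ·
    · · · ·
    # · · ·
    · · · ·
T1:
  2·area = 72  (B↔C swapped to make it positive)
  edge (0, 14)→(0, 2): d=(0,-12) top-left  bias=+0
  edge (0, 2)→(6, 12): d=(6,10) right/bottom  bias=-1
  edge (6, 12)→(0, 14): d=(-6,2) right/bottom  bias=-1
    (0,2)@(1, 5): e=[12,8,52] → #
    (1,2)@(3, 5): e=[36,-12,48] → ·
    (0,3)@(1, 7): e=[12,20,40] → #
    (1,3)@(3, 7): e=[36,0,36] → ·  [on edge]
    (0,4)@(1, 9): e=[12,32,28] → #
    (1,4)@(3, 9): e=[36,12,24] → #
    (2,4)@(5, 9): e=[60,-8,20] → ·
    (0,5)@(1, 11): e=[12,44,16] → #
    (2,5)@(5, 11): e=[60,4,8] → #
    (3,5)@(7, 11): e=[84,-16,4] → ·
    (0,6)@(1, 13): e=[12,56,4] → #
    (1,6)@(3, 13): e=[36,36,0] → ·  [on edge]
  covered (8 px):
    · · · ·
    · · · ·
    # · · ·
    # · · ·
    # # · ·
    # # # ·
    # · · ·
    · · · ·
T2:
  2·area = 12  (B↔C swapped to make it positive)
  edge (6, 5)→(4, 6): d=(-2,1) right/bottom  bias=-1
  edge (4, 6)→(0, 2): d=(-4,-4) top-left  bias=+0
  edge (0, 2)→(6, 5): d=(6,3) right/bottom  bias=-1
    (0,1)@(1, 3): e=[9,0,3] → #  [on edge]
    (1,1)@(3, 3): e=[7,8,-3] → ·
    (0,2)@(1, 5): e=[5,-8,15] → ·
    (1,2)@(3, 5): e=[3,0,9] → #  [on edge]
    (2,2)@(5, 5): e=[1,8,3] → #
    (3,2)@(7, 5): e=[-1,16,-3] → ·
    (1,3)@(3, 7): e=[-1,-8,21] → ·
    (2,3)@(5, 7): e=[-3,0,15] → ·  [on edge]
    (3,4)@(7, 9): e=[-9,0,21] → ·  [on edge]
  covered (3 px):
    · · · ·
    # · · ·
    · # # ·
    · · · ·
    · · · ·
    · · · ·
    · · · ·
    · · · ·

Final: [[0,1],[1,2],[2,2]]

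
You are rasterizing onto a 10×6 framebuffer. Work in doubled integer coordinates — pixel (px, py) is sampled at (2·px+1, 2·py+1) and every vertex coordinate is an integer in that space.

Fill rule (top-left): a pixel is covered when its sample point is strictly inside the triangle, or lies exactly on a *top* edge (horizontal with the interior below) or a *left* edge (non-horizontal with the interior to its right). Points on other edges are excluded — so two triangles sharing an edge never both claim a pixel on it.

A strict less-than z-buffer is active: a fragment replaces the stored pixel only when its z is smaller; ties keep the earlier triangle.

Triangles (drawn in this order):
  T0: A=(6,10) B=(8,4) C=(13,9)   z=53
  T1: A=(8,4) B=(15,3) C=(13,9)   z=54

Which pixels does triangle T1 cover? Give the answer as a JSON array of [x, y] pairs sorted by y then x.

T0:
  2·area = 40
  edge (6, 10)→(8, 4): d=(2,-6) top-left  bias=+0
  edge (8, 4)→(13, 9): d=(5,5) right/bottom  bias=-1
  edge (13, 9)→(6, 10): d=(-7,1) right/bottom  bias=-1
    (2,0)@(5, 1): e=[-24,0,64] → ·  [on edge]
    (4,0)@(9, 1): e=[0,-20,60] → ·  [on edge]
    (3,1)@(7, 3): e=[-8,0,48] → ·  [on edge]
    (4,2)@(9, 5): e=[8,0,32] → ·  [on edge]
    (3,3)@(7, 7): e=[0,20,20] → #  [on edge]
    (4,3)@(9, 7): e=[12,10,18] → #
    (5,3)@(11, 7): e=[24,0,16] → ·  [on edge]
    (3,4)@(7, 9): e=[4,30,6] → #
    (5,4)@(11, 9): e=[28,10,2] → #
    (6,4)@(13, 9): e=[40,0,0] → ·  [on edge]
    (3,5)@(7, 11): e=[8,40,-8] → ·
    (4,5)@(9, 11): e=[20,30,-10] → ·
    (7,5)@(15, 11): e=[56,0,-16] → ·  [on edge]
  covered (5 px):
    · · · · · · · · · ·
    · · · · · · · · · ·
    · · · · · · · · · ·
    · · · # # · · · · ·
    · · · # # # · · · ·
    · · · · · · · · · ·
T1:
  2·area = 40
  edge (8, 4)→(15, 3): d=(7,-1) top-left  bias=+0
  edge (15, 3)→(13, 9): d=(-2,6) right/bottom  bias=-1
  edge (13, 9)→(8, 4): d=(-5,-5) top-left  bias=+0
    (2,0)@(5, 1): e=[-24,64,0] → ·  [on edge]
    (3,1)@(7, 3): e=[-8,48,0] → ·  [on edge]
    (7,1)@(15, 3): e=[0,0,40] → ·  [on edge]
    (0,2)@(1, 5): e=[0,80,-40] → ·  [on edge]
    (4,2)@(9, 5): e=[8,32,0] → #  [on edge]
    (5,2)@(11, 5): e=[10,20,10] → #
    (6,2)@(13, 5): e=[12,8,20] → #
    (7,2)@(15, 5): e=[14,-4,30] → ·
    (4,3)@(9, 7): e=[22,28,-10] → ·
    (5,3)@(11, 7): e=[24,16,0] → #  [on edge]
    (7,3)@(15, 7): e=[28,-8,20] → ·
    (5,4)@(11, 9): e=[38,12,-10] → ·
    (6,4)@(13, 9): e=[40,0,0] → ·  [on edge]
    (7,5)@(15, 11): e=[56,-16,0] → ·  [on edge]
  covered (5 px):
    · · · · · · · · · ·
    · · · · · · · · · ·
    · · · · # # # · · ·
    · · · · · # # · · ·
    · · · · · · · · · ·
    · · · · · · · · · ·

Answer: [[4,2],[5,2],[6,2],[5,3],[6,3]]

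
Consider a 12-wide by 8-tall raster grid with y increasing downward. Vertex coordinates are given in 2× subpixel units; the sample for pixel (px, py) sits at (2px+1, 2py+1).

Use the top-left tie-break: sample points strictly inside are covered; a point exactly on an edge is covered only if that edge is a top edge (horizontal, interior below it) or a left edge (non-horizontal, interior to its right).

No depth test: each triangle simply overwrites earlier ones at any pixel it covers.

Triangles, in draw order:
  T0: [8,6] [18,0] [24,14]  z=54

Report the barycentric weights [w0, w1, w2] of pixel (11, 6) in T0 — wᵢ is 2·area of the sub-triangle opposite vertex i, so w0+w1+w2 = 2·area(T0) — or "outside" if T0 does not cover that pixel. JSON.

T0:
  2·area = 176
  edge (8, 6)→(18, 0): d=(10,-6) top-left  bias=+0
  edge (18, 0)→(24, 14): d=(6,14) right/bottom  bias=-1
  edge (24, 14)→(8, 6): d=(-16,-8) top-left  bias=+0
    (8,0)@(17, 1): e=[4,20,152] → #
    (9,0)@(19, 1): e=[16,-8,168] → ·
    (6,1)@(13, 3): e=[0,88,88] → #  [on edge]
    (7,1)@(15, 3): e=[12,60,104] → #
    (9,1)@(19, 3): e=[36,4,136] → #
    (10,1)@(21, 3): e=[48,-24,152] → ·
    (5,2)@(11, 5): e=[8,128,40] → #
    (10,2)@(21, 5): e=[68,-12,120] → ·
    (5,3)@(11, 7): e=[28,140,8] → #
    (10,3)@(21, 7): e=[88,0,88] → ·  [on edge]
    (1,4)@(3, 9): e=[0,264,-88] → ·  [on edge]
    (5,4)@(11, 9): e=[48,152,-24] → ·
  covered (22 px):
    · · · · · · · · # · · ·
    · · · · · · # # # # · ·
    · · · · · # # # # # · ·
    · · · · · # # # # # · ·
    · · · · · · · # # # # ·
    · · · · · · · · · # # ·
    · · · · · · · · · · · #
    · · · · · · · · · · · ·

Final: [8,8,160]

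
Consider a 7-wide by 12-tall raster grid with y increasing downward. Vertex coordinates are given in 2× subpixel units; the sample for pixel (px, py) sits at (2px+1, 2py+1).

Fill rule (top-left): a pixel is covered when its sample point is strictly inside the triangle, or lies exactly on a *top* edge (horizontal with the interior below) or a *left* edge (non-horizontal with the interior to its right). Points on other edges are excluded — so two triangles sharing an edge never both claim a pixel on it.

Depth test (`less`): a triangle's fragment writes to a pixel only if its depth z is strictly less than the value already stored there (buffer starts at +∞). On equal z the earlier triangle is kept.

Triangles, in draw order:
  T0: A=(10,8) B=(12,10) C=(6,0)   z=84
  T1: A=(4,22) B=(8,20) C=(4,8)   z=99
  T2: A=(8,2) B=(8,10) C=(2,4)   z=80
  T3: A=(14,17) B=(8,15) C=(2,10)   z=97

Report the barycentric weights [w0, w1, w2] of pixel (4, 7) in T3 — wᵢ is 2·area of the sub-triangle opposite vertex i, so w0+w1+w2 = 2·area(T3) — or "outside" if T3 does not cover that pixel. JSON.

T0:
  2·area = 8  (B↔C swapped to make it positive)
  edge (10, 8)→(6, 0): d=(-4,-8) top-left  bias=+0
  edge (6, 0)→(12, 10): d=(6,10) right/bottom  bias=-1
  edge (12, 10)→(10, 8): d=(-2,-2) top-left  bias=+0
    (1,0)@(3, 1): e=[-28,36,0] → ·  [on edge]
    (2,1)@(5, 3): e=[-20,28,0] → ·  [on edge]
    (3,2)@(7, 5): e=[-12,20,0] → ·  [on edge]
    (4,2)@(9, 5): e=[4,0,4] → ·  [on edge]
    (4,3)@(9, 7): e=[-4,12,0] → ·  [on edge]
    (5,4)@(11, 9): e=[4,4,0] → #  [on edge]
    (6,4)@(13, 9): e=[20,-16,4] → ·
    (5,5)@(11, 11): e=[-4,16,-4] → ·
    (6,5)@(13, 11): e=[12,-4,0] → ·  [on edge]
  covered (1 px):
    · · · · · · ·
    · · · · · · ·
    · · · · · · ·
    · · · · · · ·
    · · · · · # ·
    · · · · · · ·
    · · · · · · ·
    · · · · · · ·
    · · · · · · ·
    · · · · · · ·
    · · · · · · ·
    · · · · · · ·
T1:
  2·area = 56  (B↔C swapped to make it positive)
  edge (4, 22)→(4, 8): d=(0,-14) top-left  bias=+0
  edge (4, 8)→(8, 20): d=(4,12) right/bottom  bias=-1
  edge (8, 20)→(4, 22): d=(-4,2) right/bottom  bias=-1
    (1,2)@(3, 5): e=[-14,0,70] → ·  [on edge]
    (2,5)@(5, 11): e=[14,0,42] → ·  [on edge]
    (2,6)@(5, 13): e=[14,8,34] → #
    (3,6)@(7, 13): e=[42,-16,30] → ·
    (2,7)@(5, 15): e=[14,16,26] → #
    (3,7)@(7, 15): e=[42,-8,22] → ·
    (2,8)@(5, 17): e=[14,24,18] → #
    (3,8)@(7, 17): e=[42,0,14] → ·  [on edge]
    (2,9)@(5, 19): e=[14,32,10] → #
    (3,9)@(7, 19): e=[42,8,6] → #
    (4,9)@(9, 19): e=[70,-16,2] → ·
    (2,10)@(5, 21): e=[14,40,2] → #
    (4,11)@(9, 23): e=[70,0,-14] → ·  [on edge]
  covered (6 px):
    · · · · · · ·
    · · · · · · ·
    · · · · · · ·
    · · · · · · ·
    · · · · · · ·
    · · · · · · ·
    · · # · · · ·
    · · # · · · ·
    · · # · · · ·
    · · # # · · ·
    · · # · · · ·
    · · · · · · ·
T2:
  2·area = 48
  edge (8, 2)→(8, 10): d=(0,8) right/bottom  bias=-1
  edge (8, 10)→(2, 4): d=(-6,-6) top-left  bias=+0
  edge (2, 4)→(8, 2): d=(6,-2) top-left  bias=+0
    (5,0)@(11, 1): e=[-24,72,0] → ·  [on edge]
    (0,1)@(1, 3): e=[56,0,-8] → ·  [on edge]
    (2,1)@(5, 3): e=[24,24,0] → #  [on edge]
    (3,1)@(7, 3): e=[8,36,4] → #
    (4,1)@(9, 3): e=[-8,48,8] → ·
    (1,2)@(3, 5): e=[40,0,8] → #  [on edge]
    (4,2)@(9, 5): e=[-8,36,20] → ·
    (1,3)@(3, 7): e=[40,-12,20] → ·
    (2,3)@(5, 7): e=[24,0,24] → #  [on edge]
    (4,3)@(9, 7): e=[-8,24,32] → ·
    (2,4)@(5, 9): e=[24,-12,36] → ·
    (3,4)@(7, 9): e=[8,0,40] → #  [on edge]
    (4,5)@(9, 11): e=[-8,0,56] → ·  [on edge]
    (5,6)@(11, 13): e=[-24,0,72] → ·  [on edge]
    (6,7)@(13, 15): e=[-40,0,88] → ·  [on edge]
  covered (8 px):
    · · · · · · ·
    · · # # · · ·
    · # # # · · ·
    · · # # · · ·
    · · · # · · ·
    · · · · · · ·
    · · · · · · ·
    · · · · · · ·
    · · · · · · ·
    · · · · · · ·
    · · · · · · ·
    · · · · · · ·
T3:
  2·area = 18
  edge (14, 17)→(8, 15): d=(-6,-2) top-left  bias=+0
  edge (8, 15)→(2, 10): d=(-6,-5) top-left  bias=+0
  edge (2, 10)→(14, 17): d=(12,7) right/bottom  bias=-1
    (3,6)@(7, 13): e=[10,7,1] → #
    (4,6)@(9, 13): e=[14,17,-13] → ·
    (3,7)@(7, 15): e=[-2,-5,25] → ·
    (4,7)@(9, 15): e=[2,5,11] → #
    (5,7)@(11, 15): e=[6,15,-3] → ·
    (4,8)@(9, 17): e=[-10,-7,35] → ·
  covered (2 px):
    · · · · · · ·
    · · · · · · ·
    · · · · · · ·
    · · · · · · ·
    · · · · · · ·
    · · · · · · ·
    · · · # · · ·
    · · · · # · ·
    · · · · · · ·
    · · · · · · ·
    · · · · · · ·
    · · · · · · ·

Final: [5,11,2]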